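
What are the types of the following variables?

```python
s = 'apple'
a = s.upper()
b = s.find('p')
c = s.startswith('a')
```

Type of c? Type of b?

str.startswith() returns bool; str.find() returns int

bool, int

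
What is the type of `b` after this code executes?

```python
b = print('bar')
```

print() returns None

NoneType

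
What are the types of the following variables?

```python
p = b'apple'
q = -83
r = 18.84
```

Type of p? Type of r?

p is bytes; r is float

bytes, float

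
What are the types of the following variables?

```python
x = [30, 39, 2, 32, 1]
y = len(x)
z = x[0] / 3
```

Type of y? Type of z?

len() returns int; int / int returns float

int, float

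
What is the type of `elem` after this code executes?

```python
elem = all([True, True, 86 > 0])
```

all() returns bool

bool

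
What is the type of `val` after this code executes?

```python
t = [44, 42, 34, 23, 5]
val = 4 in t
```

'in' operator returns bool

bool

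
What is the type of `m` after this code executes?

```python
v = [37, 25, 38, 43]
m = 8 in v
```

'in' operator returns bool

bool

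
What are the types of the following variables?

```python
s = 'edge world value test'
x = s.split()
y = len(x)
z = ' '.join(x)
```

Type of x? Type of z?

str.split() returns list; str.join() returns str

list, str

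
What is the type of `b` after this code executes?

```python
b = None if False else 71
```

Ternary: condition is False, else branch (71) taken → int

int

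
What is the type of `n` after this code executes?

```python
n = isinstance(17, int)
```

isinstance() returns bool

bool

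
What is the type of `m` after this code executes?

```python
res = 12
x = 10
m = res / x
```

int / int always returns float in Python 3 (12 / 10 = 1.2)

float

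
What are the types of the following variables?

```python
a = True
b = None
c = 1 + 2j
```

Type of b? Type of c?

b is NoneType; c is complex

NoneType, complex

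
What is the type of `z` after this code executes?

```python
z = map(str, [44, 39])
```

map() returns a map iterator object

map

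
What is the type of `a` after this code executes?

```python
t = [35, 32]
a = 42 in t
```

'in' operator returns bool

bool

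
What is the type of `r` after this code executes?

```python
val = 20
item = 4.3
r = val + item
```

int + float returns float (20 + 4.3 = 24.3)

float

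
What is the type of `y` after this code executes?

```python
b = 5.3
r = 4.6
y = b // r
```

float // float returns float (floor division preserves float type)

float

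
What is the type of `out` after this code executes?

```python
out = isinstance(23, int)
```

isinstance() returns bool

bool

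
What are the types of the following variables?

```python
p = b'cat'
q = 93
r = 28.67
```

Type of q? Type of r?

q is int; r is float

int, float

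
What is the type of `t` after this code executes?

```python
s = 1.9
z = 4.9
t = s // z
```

float // float returns float (floor division preserves float type)

float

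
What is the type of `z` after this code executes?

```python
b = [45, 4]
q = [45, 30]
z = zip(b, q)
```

zip() returns a zip iterator object

zip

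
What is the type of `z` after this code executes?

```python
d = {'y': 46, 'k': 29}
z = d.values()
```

.values() returns a dict_values view object

dict_values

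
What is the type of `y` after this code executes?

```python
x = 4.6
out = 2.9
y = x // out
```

float // float returns float (floor division preserves float type)

float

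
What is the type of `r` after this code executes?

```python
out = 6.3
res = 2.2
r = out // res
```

float // float returns float (floor division preserves float type)

float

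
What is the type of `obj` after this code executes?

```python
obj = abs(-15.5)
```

abs() of float returns float

float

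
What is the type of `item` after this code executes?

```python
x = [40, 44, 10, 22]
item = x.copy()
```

list.copy() returns list

list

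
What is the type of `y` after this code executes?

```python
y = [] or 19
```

'or' returns first truthy value (19, which is int)

int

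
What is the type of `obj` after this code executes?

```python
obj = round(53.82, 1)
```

round() with ndigits arg returns float

float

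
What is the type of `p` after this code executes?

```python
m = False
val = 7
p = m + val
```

bool + int returns int (False is 0, so 0 + 7 = 7)

int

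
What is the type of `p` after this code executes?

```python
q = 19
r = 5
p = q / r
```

int / int always returns float in Python 3 (19 / 5 = 3.8)

float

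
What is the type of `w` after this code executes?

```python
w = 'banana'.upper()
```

str.upper() returns str

str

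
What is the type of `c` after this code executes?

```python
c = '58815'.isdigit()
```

str.isdigit() returns bool

bool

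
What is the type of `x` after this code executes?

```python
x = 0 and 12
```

'and' returns the first falsy value (0, which is int)

int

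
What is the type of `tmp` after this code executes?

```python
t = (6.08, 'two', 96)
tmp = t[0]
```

Index 0 of tuple is 6.08 which is float

float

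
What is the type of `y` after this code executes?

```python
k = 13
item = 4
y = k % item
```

int % int returns int (13 % 4 = 1)

int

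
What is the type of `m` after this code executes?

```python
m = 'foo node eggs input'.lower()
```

str.lower() returns str

str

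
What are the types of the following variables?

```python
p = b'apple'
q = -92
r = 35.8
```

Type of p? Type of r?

p is bytes; r is float

bytes, float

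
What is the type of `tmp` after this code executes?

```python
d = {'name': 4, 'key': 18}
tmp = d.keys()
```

.keys() returns a dict_keys view object

dict_keys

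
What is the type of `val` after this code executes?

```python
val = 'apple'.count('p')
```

str.count() returns int

int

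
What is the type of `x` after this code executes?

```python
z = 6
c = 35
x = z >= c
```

Comparison operators return bool

bool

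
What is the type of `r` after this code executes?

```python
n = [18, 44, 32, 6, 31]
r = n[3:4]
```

Slicing a list always returns a list

list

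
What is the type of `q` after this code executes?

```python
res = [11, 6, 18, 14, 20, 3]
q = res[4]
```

Indexing a list of ints returns int (res[4] = 20)

int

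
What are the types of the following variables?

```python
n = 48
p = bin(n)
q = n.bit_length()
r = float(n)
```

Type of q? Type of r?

int.bit_length() returns int; float() returns float

int, float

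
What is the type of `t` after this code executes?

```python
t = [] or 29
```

'or' returns first truthy value (29, which is int)

int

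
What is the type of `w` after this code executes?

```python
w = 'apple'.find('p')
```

str.find() returns int (index, or -1)

int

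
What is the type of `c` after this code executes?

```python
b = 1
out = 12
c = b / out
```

int / int always returns float in Python 3 (1 / 12 = 0.0833333)

float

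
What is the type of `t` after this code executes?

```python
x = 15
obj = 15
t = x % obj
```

int % int returns int (15 % 15 = 0)

int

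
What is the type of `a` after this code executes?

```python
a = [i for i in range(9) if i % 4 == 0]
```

A list comprehension [...] produces a list

list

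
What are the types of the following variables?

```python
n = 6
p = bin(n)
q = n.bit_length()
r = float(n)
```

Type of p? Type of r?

bin() returns str; float() returns float

str, float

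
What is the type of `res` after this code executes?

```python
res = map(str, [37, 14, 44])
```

map() returns a map iterator object

map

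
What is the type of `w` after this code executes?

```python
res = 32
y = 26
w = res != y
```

Comparison operators return bool

bool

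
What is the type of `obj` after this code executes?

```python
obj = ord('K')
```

ord() returns int (Unicode code point)

int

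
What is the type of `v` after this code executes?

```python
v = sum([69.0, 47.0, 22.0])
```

sum() of floats returns float

float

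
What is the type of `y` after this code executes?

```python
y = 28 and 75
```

'and' returns the last value when all truthy (75, which is int)

int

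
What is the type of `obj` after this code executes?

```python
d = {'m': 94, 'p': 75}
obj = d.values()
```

.values() returns a dict_values view object

dict_values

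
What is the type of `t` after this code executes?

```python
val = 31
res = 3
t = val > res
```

Comparison operators return bool

bool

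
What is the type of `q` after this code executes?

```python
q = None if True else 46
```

Ternary: condition is True, if branch (None) taken → NoneType

NoneType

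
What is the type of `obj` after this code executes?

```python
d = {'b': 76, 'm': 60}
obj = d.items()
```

dict.items() returns a dict_items view

dict_items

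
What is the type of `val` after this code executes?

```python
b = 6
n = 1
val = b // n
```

int // int returns int (6 // 1 = 6)

int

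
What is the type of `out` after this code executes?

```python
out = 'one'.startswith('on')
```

str.startswith() returns bool

bool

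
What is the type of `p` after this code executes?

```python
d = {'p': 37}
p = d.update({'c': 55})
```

dict.update() returns None

NoneType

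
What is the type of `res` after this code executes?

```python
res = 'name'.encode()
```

str.encode() returns bytes

bytes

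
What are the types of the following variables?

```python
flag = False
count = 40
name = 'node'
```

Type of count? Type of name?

count is int; name is str

int, str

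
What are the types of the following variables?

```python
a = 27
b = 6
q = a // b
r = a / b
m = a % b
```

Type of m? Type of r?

int % int returns int; int / int returns float

int, float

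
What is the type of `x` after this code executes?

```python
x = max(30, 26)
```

max() of ints returns int

int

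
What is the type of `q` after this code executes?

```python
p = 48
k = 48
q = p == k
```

Equality comparison returns bool

bool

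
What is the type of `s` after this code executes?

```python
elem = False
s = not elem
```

'not' always returns bool

bool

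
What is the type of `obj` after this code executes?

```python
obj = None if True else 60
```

Ternary: condition is True, if branch (None) taken → NoneType

NoneType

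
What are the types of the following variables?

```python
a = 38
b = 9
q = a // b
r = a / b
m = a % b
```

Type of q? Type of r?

int // int returns int; int / int returns float

int, float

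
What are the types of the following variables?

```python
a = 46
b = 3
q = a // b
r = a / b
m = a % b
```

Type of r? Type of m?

int / int returns float; int % int returns int

float, int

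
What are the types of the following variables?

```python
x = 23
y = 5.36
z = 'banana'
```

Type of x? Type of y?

x is int; y is float

int, float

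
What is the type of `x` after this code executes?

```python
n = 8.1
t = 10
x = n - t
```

float - int returns float (8.1 - 10 = -1.9)

float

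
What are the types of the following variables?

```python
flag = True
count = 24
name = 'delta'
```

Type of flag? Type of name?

flag is bool; name is str

bool, str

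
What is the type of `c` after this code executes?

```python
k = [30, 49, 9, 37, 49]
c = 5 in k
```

'in' operator returns bool

bool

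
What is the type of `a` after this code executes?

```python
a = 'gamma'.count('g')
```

str.count() returns int

int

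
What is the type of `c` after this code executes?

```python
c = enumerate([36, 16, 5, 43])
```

enumerate() returns an enumerate iterator object

enumerate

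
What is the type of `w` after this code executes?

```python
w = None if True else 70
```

Ternary: condition is True, if branch (None) taken → NoneType

NoneType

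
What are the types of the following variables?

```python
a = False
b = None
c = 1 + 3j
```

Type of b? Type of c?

b is NoneType; c is complex

NoneType, complex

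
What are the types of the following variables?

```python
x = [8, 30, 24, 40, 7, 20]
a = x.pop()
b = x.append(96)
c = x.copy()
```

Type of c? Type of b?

list.copy() returns list; list.append() returns None

list, NoneType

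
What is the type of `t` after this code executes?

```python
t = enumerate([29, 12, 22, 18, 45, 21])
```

enumerate() returns an enumerate iterator object

enumerate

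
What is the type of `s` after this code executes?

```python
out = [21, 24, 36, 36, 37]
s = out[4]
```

Indexing a list of ints returns int (out[4] = 37)

int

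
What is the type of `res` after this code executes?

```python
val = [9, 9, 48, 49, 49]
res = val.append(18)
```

list.append() returns None (mutates in place)

NoneType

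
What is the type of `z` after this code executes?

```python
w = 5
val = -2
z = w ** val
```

int ** negative int returns float

float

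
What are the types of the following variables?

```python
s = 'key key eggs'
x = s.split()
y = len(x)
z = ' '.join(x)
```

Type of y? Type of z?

len() returns int; str.join() returns str

int, str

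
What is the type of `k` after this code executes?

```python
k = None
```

None has type NoneType

NoneType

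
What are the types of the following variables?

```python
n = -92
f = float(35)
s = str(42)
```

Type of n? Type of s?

n is int; s is str

int, str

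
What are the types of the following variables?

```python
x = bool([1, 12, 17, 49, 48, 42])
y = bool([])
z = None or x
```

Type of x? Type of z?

bool() returns bool; None or <bool> returns the bool

bool, bool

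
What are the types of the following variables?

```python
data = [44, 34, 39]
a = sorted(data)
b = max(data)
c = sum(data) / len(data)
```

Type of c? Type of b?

int / int returns float; max of ints returns int

float, int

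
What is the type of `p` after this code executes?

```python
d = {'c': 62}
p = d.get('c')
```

dict.get() returns the value (int) when key is found

int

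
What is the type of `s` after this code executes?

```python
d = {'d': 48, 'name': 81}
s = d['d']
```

Accessing dict[str, int] with key 'd' returns int value 48

int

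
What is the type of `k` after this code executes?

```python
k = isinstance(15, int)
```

isinstance() returns bool

bool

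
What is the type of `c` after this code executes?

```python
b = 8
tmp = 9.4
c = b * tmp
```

int * float returns float (8 * 9.4 = 75.2)

float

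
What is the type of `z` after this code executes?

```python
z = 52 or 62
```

'or' returns the first truthy value (52, which is int)

int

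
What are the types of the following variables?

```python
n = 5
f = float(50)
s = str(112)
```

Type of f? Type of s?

f is float; s is str

float, str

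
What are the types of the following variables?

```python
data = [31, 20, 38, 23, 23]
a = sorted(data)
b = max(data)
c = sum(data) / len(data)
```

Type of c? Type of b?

int / int returns float; max of ints returns int

float, int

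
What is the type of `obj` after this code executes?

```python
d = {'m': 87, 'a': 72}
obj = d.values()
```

.values() returns a dict_values view object

dict_values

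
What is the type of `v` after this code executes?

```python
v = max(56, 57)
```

max() of ints returns int

int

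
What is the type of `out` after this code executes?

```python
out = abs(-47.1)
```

abs() of float returns float

float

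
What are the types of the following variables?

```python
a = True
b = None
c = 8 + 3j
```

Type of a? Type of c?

a is bool; c is complex

bool, complex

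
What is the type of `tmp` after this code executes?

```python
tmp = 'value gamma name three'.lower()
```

str.lower() returns str

str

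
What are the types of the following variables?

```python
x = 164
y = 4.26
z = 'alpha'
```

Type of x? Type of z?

x is int; z is str

int, str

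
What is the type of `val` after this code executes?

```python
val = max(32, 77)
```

max() of ints returns int

int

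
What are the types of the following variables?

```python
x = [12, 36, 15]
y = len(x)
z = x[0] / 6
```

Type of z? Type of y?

int / int returns float; len() returns int

float, int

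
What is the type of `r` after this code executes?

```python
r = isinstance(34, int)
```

isinstance() returns bool

bool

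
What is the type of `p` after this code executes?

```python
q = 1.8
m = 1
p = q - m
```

float - int returns float (1.8 - 1 = 0.8)

float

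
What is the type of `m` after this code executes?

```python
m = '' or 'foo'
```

'or' returns first truthy value ('foo', which is str)

str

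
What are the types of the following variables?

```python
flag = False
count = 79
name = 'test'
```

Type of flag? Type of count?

flag is bool; count is int

bool, int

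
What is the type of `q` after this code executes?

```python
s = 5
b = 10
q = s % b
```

int % int returns int (5 % 10 = 5)

int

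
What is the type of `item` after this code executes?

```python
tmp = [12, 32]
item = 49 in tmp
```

'in' operator returns bool

bool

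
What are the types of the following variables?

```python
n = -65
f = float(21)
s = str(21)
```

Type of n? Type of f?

n is int; f is float

int, float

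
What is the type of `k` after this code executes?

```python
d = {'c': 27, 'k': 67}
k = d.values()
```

.values() returns a dict_values view object

dict_values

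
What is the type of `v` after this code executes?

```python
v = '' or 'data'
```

'or' returns first truthy value ('data', which is str)

str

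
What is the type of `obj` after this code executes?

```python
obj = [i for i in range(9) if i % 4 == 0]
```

A list comprehension [...] produces a list

list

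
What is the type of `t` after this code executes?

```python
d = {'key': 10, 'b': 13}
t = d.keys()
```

.keys() returns a dict_keys view object

dict_keys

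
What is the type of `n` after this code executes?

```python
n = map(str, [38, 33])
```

map() returns a map iterator object

map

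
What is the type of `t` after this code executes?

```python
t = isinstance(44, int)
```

isinstance() returns bool

bool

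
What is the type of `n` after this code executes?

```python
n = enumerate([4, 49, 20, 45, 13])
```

enumerate() returns an enumerate iterator object

enumerate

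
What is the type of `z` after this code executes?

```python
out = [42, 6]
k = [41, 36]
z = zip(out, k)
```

zip() returns a zip iterator object

zip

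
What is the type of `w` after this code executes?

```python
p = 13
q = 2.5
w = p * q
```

int * float returns float (13 * 2.5 = 32.5)

float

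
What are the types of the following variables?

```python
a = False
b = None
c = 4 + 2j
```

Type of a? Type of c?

a is bool; c is complex

bool, complex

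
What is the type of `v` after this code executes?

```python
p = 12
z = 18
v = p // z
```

int // int returns int (12 // 18 = 0)

int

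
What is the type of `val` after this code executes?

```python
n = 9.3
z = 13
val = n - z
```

float - int returns float (9.3 - 13 = -3.7)

float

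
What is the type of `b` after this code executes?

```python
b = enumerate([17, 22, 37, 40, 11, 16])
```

enumerate() returns an enumerate iterator object

enumerate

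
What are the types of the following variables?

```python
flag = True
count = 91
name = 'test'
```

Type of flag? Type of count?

flag is bool; count is int

bool, int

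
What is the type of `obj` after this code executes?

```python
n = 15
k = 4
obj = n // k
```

int // int returns int (15 // 4 = 3)

int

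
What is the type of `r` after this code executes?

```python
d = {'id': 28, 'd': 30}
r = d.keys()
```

.keys() returns a dict_keys view object

dict_keys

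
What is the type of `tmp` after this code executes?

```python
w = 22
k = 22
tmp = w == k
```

Equality comparison returns bool

bool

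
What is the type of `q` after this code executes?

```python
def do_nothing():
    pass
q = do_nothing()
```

A function with no return statement returns None

NoneType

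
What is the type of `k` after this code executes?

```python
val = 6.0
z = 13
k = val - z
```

float - int returns float (6.0 - 13 = -7.0)

float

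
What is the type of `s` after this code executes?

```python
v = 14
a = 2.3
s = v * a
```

int * float returns float (14 * 2.3 = 32.2)

float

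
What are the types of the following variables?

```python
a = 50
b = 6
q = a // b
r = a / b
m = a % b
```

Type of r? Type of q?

int / int returns float; int // int returns int

float, int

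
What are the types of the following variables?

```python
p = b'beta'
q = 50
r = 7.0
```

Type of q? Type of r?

q is int; r is float

int, float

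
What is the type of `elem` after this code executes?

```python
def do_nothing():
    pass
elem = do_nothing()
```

A function with no return statement returns None

NoneType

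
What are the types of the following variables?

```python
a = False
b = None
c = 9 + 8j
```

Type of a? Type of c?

a is bool; c is complex

bool, complex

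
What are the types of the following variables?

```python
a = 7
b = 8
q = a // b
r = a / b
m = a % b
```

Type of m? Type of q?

int % int returns int; int // int returns int

int, int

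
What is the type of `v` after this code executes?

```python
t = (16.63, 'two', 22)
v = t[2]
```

Index 2 of tuple is 22 which is int

int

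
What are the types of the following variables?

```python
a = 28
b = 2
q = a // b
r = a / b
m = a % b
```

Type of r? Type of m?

int / int returns float; int % int returns int

float, int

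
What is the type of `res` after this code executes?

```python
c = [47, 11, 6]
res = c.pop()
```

list.pop() returns the popped element (int here)

int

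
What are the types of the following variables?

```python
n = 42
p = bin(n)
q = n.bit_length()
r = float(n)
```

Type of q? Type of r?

int.bit_length() returns int; float() returns float

int, float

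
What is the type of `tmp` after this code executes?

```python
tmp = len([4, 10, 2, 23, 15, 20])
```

len() always returns int

int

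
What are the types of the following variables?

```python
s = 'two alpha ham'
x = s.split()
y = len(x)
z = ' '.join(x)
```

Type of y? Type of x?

len() returns int; str.split() returns list

int, list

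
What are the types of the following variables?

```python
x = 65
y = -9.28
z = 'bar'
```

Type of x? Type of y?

x is int; y is float

int, float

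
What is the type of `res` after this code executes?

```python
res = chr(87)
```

chr() returns str (single character)

str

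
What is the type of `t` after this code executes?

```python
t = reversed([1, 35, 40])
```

reversed() on a list returns a list_reverseiterator

list_reverseiterator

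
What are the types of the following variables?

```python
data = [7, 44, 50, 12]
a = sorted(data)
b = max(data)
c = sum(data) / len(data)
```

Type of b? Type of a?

max of ints returns int; sorted() returns list

int, list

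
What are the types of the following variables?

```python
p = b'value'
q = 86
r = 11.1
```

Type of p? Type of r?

p is bytes; r is float

bytes, float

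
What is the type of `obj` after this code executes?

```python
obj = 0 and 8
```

'and' returns the first falsy value (0, which is int)

int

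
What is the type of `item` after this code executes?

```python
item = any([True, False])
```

any() returns bool

bool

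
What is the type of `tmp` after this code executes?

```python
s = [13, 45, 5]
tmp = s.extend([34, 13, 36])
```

list.extend() returns None

NoneType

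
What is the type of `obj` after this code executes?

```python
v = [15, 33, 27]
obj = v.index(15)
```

list.index() returns int

int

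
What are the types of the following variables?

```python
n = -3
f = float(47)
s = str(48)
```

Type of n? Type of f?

n is int; f is float

int, float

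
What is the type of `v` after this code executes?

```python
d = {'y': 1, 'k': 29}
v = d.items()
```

dict.items() returns a dict_items view

dict_items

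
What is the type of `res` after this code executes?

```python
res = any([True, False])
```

any() returns bool

bool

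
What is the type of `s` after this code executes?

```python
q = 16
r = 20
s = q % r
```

int % int returns int (16 % 20 = 16)

int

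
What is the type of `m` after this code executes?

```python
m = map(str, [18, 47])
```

map() returns a map iterator object

map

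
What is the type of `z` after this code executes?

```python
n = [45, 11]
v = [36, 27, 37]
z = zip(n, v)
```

zip() returns a zip iterator object

zip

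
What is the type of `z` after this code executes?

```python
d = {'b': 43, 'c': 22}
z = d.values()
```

.values() returns a dict_values view object

dict_values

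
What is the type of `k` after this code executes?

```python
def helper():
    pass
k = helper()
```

A function with no return statement returns None

NoneType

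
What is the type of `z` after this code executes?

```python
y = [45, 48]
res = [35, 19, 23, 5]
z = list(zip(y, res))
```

list(zip(...)) returns a list of tuples

list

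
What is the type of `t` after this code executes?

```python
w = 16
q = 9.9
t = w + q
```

int + float returns float (16 + 9.9 = 25.9)

float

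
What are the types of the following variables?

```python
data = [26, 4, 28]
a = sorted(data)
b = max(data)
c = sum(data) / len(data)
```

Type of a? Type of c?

sorted() returns list; int / int returns float

list, float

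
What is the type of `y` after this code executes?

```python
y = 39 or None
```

'or' returns first truthy value (39, int)

int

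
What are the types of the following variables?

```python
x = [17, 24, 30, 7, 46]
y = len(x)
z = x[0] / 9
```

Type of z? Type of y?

int / int returns float; len() returns int

float, int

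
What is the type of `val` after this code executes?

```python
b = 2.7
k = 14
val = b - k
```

float - int returns float (2.7 - 14 = -11.3)

float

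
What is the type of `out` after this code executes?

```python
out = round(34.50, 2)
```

round() with ndigits arg returns float

float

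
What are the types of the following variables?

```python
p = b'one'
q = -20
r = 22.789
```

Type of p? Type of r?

p is bytes; r is float

bytes, float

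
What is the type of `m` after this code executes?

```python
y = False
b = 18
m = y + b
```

bool + int returns int (False is 0, so 0 + 18 = 18)

int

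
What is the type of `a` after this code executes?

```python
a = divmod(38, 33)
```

divmod() returns a tuple (quotient, remainder)

tuple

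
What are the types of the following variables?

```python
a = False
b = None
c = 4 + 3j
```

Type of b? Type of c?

b is NoneType; c is complex

NoneType, complex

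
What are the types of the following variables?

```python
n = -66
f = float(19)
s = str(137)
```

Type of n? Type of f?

n is int; f is float

int, float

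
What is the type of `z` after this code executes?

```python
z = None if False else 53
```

Ternary: condition is False, else branch (53) taken → int

int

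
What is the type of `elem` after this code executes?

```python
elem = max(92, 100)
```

max() of ints returns int

int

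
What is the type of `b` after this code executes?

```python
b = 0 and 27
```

'and' returns the first falsy value (0, which is int)

int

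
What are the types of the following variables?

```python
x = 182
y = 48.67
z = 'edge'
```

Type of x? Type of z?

x is int; z is str

int, str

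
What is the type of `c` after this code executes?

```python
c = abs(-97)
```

abs() of int returns int

int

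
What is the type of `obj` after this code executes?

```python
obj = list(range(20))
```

list(range(...)) returns list

list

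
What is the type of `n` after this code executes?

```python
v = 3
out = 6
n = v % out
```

int % int returns int (3 % 6 = 3)

int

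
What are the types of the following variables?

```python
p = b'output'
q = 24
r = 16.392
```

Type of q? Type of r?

q is int; r is float

int, float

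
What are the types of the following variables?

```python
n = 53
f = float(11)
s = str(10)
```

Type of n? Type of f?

n is int; f is float

int, float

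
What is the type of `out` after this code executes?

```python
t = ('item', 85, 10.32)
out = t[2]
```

Index 2 of tuple is 10.32 which is float

float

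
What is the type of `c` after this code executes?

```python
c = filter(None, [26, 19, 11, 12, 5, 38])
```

filter() returns a filter iterator object

filter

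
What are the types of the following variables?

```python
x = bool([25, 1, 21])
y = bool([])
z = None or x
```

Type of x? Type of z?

bool() returns bool; None or <bool> returns the bool

bool, bool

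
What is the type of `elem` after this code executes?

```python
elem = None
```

None has type NoneType

NoneType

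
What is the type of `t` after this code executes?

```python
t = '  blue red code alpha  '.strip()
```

str.strip() returns str

str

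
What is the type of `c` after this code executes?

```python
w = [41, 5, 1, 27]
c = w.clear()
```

list.clear() returns None

NoneType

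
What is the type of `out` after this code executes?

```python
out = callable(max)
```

callable() returns bool

bool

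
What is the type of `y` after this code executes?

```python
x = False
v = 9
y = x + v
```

bool + int returns int (False is 0, so 0 + 9 = 9)

int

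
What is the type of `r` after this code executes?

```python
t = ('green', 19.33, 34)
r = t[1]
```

Index 1 of tuple is 19.33 which is float

float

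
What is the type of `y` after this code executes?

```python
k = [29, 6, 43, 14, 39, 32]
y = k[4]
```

Indexing a list of ints returns int (k[4] = 39)

int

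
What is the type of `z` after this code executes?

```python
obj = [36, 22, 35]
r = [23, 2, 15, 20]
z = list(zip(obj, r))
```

list(zip(...)) returns a list of tuples

list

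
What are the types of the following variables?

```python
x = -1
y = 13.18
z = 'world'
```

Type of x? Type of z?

x is int; z is str

int, str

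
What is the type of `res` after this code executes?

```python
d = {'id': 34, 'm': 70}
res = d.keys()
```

.keys() returns a dict_keys view object

dict_keys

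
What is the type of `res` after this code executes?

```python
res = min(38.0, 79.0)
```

min() of floats returns float

float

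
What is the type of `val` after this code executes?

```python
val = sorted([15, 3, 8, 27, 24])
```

sorted() always returns list

list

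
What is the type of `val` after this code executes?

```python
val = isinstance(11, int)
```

isinstance() returns bool

bool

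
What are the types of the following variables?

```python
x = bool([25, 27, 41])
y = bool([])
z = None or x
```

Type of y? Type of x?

bool() returns bool; bool() returns bool

bool, bool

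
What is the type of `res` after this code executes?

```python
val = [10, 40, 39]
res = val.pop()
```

list.pop() returns the popped element (int here)

int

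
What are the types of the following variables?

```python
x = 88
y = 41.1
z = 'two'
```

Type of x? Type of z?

x is int; z is str

int, str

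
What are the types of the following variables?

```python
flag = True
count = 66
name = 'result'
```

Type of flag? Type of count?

flag is bool; count is int

bool, int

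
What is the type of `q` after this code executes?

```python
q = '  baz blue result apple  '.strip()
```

str.strip() returns str

str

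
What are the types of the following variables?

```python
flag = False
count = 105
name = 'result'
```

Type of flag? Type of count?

flag is bool; count is int

bool, int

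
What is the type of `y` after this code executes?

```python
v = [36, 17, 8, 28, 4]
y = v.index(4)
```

list.index() returns int

int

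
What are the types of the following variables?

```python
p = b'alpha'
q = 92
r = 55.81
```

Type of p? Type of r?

p is bytes; r is float

bytes, float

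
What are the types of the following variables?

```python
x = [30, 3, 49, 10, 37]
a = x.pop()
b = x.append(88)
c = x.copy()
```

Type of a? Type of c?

list.pop() returns the element (int); list.copy() returns list

int, list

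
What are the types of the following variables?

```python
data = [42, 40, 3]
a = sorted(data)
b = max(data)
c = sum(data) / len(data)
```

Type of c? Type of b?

int / int returns float; max of ints returns int

float, int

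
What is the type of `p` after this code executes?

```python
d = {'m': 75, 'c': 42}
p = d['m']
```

Accessing dict[str, int] with key 'm' returns int value 75

int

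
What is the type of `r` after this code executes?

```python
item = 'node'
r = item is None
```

'is' comparison returns bool

bool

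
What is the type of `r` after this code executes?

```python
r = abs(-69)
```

abs() of int returns int

int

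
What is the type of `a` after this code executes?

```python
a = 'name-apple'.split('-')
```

str.split() returns list

list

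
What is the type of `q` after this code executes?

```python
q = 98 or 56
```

'or' returns the first truthy value (98, which is int)

int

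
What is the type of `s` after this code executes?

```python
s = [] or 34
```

'or' returns first truthy value (34, which is int)

int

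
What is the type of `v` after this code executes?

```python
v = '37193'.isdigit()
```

str.isdigit() returns bool

bool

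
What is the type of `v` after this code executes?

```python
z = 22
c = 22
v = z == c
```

Equality comparison returns bool

bool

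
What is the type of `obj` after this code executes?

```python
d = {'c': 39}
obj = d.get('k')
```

dict.get() returns None when key 'k' is not found and no default given

NoneType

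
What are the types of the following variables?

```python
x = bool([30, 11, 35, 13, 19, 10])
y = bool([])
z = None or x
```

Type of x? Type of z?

bool() returns bool; None or <bool> returns the bool

bool, bool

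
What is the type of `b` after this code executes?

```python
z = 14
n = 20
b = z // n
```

int // int returns int (14 // 20 = 0)

int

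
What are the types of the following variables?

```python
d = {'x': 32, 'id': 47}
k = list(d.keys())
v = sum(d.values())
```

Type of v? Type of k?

sum of int values returns int; list(...) returns list

int, list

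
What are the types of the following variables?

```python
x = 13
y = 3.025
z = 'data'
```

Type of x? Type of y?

x is int; y is float

int, float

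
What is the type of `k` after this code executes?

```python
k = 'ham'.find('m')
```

str.find() returns int (index, or -1)

int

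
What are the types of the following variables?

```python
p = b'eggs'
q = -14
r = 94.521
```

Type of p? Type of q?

p is bytes; q is int

bytes, int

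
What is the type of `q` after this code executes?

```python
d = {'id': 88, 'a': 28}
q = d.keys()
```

.keys() returns a dict_keys view object

dict_keys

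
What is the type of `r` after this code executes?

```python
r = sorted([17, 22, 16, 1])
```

sorted() always returns list

list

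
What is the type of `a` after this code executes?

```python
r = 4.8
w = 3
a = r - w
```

float - int returns float (4.8 - 3 = 1.8)

float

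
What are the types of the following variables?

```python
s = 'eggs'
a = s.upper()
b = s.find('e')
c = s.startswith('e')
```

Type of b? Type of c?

str.find() returns int; str.startswith() returns bool

int, bool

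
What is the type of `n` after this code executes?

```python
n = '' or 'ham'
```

'or' returns first truthy value ('ham', which is str)

str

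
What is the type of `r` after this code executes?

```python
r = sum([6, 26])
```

sum() of ints returns int

int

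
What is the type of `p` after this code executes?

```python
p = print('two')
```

print() returns None

NoneType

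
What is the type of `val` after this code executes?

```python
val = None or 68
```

'or' with None returns the other value (68, int)

int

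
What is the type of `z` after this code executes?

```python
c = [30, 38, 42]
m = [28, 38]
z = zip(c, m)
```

zip() returns a zip iterator object

zip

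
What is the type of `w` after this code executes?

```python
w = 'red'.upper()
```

str.upper() returns str

str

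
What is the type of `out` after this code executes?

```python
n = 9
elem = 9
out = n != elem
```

Comparison operators return bool

bool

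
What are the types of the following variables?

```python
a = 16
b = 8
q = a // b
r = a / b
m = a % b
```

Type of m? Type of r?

int % int returns int; int / int returns float

int, float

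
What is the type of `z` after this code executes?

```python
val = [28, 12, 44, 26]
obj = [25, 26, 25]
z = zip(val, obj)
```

zip() returns a zip iterator object

zip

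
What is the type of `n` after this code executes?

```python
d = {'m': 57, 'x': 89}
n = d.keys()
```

.keys() returns a dict_keys view object

dict_keys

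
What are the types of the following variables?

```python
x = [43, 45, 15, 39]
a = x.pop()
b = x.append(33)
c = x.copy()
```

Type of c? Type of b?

list.copy() returns list; list.append() returns None

list, NoneType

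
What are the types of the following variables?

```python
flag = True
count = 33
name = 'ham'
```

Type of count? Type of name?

count is int; name is str

int, str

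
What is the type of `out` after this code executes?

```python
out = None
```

None has type NoneType

NoneType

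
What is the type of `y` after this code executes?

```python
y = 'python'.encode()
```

str.encode() returns bytes

bytes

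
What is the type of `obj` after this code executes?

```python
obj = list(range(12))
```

list(range(...)) returns list

list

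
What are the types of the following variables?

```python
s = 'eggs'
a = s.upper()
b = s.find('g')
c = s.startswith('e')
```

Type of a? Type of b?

str.upper() returns str; str.find() returns int

str, int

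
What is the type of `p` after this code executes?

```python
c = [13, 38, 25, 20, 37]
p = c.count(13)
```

list.count() returns int

int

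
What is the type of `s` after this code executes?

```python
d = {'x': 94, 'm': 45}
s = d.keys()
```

.keys() returns a dict_keys view object

dict_keys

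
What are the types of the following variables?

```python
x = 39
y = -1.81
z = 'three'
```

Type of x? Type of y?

x is int; y is float

int, float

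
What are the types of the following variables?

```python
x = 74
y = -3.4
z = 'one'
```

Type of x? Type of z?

x is int; z is str

int, str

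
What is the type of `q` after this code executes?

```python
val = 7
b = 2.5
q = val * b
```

int * float returns float (7 * 2.5 = 17.5)

float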